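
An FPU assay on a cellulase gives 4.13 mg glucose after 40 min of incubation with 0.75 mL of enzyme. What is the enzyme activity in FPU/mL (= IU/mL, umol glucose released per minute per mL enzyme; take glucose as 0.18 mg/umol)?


Activity = glucose_mg / (0.18 mg/umol * V_mL * t_min)
= 4.13 / (0.18 * 0.75 * 40)
= 0.7648 FPU/mL

0.7648 FPU/mL


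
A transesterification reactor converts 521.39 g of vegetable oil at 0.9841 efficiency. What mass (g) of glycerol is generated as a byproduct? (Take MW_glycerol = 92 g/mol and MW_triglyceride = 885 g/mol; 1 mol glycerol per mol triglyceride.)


glycerol = oil * conv * (92/885)
= 521.39 * 0.9841 * 92 / 885
= 53.3392 g

53.3392 g


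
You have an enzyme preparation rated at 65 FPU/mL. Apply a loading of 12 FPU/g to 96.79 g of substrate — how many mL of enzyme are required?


V = dosage * m_sub / activity
V = 12 * 96.79 / 65
V = 17.8689 mL

17.8689 mL


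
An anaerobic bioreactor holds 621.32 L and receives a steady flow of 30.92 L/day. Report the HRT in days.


HRT = V / Q
= 621.32 / 30.92
= 20.0944 days

20.0944 days


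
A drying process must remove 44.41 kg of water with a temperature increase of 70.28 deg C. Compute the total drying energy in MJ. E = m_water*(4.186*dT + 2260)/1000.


E = m_water * (4.186 * dT + 2260) / 1000
= 44.41 * (4.186 * 70.28 + 2260) / 1000
= 113.4317 MJ

113.4317 MJ


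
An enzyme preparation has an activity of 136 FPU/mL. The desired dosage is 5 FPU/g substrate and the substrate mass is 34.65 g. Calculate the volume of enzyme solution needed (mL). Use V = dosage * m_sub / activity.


V = dosage * m_sub / activity
V = 5 * 34.65 / 136
V = 1.2739 mL

1.2739 mL


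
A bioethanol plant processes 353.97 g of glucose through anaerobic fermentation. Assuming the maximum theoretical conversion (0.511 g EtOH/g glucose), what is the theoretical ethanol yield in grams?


Theoretical ethanol yield: m_EtOH = 0.511 * m_glucose
m_EtOH = 0.511 * 353.97 = 180.8787 g

180.8787 g


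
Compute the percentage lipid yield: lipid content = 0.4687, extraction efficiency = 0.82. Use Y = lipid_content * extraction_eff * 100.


Y = lipid_content * extraction_eff * 100
= 0.4687 * 0.82 * 100
= 38.4334%

38.4334%


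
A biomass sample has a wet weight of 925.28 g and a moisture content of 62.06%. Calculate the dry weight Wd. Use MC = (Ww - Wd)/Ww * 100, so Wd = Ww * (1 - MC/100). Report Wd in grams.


Wd = Ww * (1 - MC/100)
= 925.28 * (1 - 62.06/100)
= 351.0512 g

351.0512 g


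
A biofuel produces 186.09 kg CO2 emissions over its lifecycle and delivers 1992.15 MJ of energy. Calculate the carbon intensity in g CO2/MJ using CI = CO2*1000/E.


CI = CO2 * 1000 / E
= 186.09 * 1000 / 1992.15
= 93.4116 g CO2/MJ

93.4116 g CO2/MJ


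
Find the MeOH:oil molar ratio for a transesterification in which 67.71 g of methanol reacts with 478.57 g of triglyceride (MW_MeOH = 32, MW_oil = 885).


Molar ratio = n_MeOH / n_oil = (MeOH/32) / (oil/885) = (MeOH * 885) / (32 * oil)
= (67.71 * 885) / (32 * 478.57)
= 3.9129

3.9129


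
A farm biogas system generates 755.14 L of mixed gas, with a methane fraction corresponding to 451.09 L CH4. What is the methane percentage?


CH4% = V_CH4 / V_total * 100
= 451.09 / 755.14 * 100
= 59.7359%

59.7359%


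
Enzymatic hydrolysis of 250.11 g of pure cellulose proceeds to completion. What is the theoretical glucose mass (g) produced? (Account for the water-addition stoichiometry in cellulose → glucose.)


glucose = cellulose * 180/162
= 250.11 * 180/162
= 277.9000 g

277.9000 g


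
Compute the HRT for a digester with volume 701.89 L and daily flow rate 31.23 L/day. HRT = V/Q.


HRT = V / Q
= 701.89 / 31.23
= 22.4749 days

22.4749 days


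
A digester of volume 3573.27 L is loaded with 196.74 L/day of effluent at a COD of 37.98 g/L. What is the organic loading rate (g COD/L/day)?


OLR = Q * S / V
= 196.74 * 37.98 / 3573.27
= 2.0911 g/L/day

2.0911 g/L/day


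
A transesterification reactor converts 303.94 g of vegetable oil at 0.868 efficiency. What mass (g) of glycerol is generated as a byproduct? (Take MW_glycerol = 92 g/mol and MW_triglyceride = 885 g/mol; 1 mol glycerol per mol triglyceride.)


glycerol = oil * conv * (92/885)
= 303.94 * 0.868 * 92 / 885
= 27.4253 g

27.4253 g


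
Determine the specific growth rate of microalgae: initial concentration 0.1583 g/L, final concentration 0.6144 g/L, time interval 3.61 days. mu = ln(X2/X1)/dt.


mu = ln(X2/X1) / dt
= ln(0.6144/0.1583) / 3.61
= 0.3757 per day

0.3757 per day


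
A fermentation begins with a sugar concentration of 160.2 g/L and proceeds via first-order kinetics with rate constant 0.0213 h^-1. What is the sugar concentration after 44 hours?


S = S0 * exp(-k * t)
S = 160.2 * exp(-0.0213 * 44)
S = 62.7540 g/L

62.7540 g/L


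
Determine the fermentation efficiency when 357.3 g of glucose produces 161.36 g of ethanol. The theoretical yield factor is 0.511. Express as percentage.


Fermentation efficiency = (actual / (0.511 * glucose)) * 100
= (161.36 / (0.511 * 357.3)) * 100
= 88.3776%

88.3776%


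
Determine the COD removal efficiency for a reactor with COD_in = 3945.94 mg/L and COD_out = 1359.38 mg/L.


eta = (COD_in - COD_out) / COD_in * 100
= (3945.94 - 1359.38) / 3945.94 * 100
= 65.5499%

65.5499%


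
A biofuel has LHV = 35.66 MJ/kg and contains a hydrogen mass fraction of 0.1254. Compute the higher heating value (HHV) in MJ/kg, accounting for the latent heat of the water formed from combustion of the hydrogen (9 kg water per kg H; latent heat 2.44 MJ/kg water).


HHV = LHV + H_frac * 9 * 2.44
= 35.66 + 0.1254 * 9 * 2.44
= 38.4138 MJ/kg

38.4138 MJ/kg


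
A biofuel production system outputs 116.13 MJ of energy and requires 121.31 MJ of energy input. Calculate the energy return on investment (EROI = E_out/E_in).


EROI = E_out / E_in
= 116.13 / 121.31
= 0.9573

0.9573


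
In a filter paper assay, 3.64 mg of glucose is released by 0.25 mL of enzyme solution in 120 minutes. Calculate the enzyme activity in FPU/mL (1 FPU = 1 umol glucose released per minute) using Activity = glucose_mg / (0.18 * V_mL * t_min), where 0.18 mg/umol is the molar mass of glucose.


Activity = glucose_mg / (0.18 mg/umol * V_mL * t_min)
= 3.64 / (0.18 * 0.25 * 120)
= 0.6741 FPU/mL

0.6741 FPU/mL


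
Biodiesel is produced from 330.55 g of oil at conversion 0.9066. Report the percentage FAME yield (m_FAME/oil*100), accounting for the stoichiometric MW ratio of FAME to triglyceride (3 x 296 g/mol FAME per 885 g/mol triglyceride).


m_FAME = oil * conv * (3 * 296 / 885) = oil * conv * (888/885)
= 330.55 * 0.9066 * 888 / 885
= 300.6925 g
Y = m_FAME / oil * 100 = conv * (888/885) * 100
= 0.9066 * 888 / 885 * 100
= 90.97%

90.97%


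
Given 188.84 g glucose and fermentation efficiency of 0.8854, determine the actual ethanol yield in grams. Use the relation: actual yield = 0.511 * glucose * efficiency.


Actual ethanol: m = 0.511 * 188.84 * 0.8854
m = 85.4387 g

85.4387 g


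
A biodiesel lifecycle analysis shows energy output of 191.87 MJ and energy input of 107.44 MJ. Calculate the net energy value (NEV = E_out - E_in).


NEV = E_out - E_in
= 191.87 - 107.44
= 84.4300 MJ

84.4300 MJ


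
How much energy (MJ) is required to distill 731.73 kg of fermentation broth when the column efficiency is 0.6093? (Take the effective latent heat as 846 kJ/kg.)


E = m * 846 / (eta * 1000)
= 731.73 * 846 / (0.6093 * 1000)
= 1015.9914 MJ

1015.9914 MJ


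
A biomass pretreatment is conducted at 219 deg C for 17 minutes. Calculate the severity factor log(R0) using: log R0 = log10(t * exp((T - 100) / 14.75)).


logR0 = log10(t * exp((T - 100) / 14.75))
= log10(17 * exp((219 - 100) / 14.75))
= 4.7342

4.7342


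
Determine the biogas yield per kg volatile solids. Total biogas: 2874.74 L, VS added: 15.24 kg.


Y = V / VS
= 2874.74 / 15.24
= 188.6312 L/kg VS

188.6312 L/kg VS


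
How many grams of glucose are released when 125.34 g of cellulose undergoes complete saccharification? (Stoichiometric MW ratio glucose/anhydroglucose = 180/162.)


glucose = cellulose * 180/162
= 125.34 * 180/162
= 139.2667 g

139.2667 g


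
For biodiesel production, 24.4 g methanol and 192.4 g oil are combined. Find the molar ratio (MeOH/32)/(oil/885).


Molar ratio = n_MeOH / n_oil = (MeOH/32) / (oil/885) = (MeOH * 885) / (32 * oil)
= (24.4 * 885) / (32 * 192.4)
= 3.5073

3.5073


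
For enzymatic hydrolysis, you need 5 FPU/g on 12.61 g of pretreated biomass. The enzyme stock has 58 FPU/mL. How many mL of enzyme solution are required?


V = dosage * m_sub / activity
V = 5 * 12.61 / 58
V = 1.0871 mL

1.0871 mL


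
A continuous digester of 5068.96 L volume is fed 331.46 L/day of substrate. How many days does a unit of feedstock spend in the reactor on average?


HRT = V / Q
= 5068.96 / 331.46
= 15.2928 days

15.2928 days


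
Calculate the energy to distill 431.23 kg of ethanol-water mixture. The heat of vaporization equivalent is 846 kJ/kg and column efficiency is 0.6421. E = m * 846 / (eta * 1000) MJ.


E = m * 846 / (eta * 1000)
= 431.23 * 846 / (0.6421 * 1000)
= 568.1679 MJ

568.1679 MJ


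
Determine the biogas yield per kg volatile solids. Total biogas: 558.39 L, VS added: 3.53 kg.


Y = V / VS
= 558.39 / 3.53
= 158.1841 L/kg VS

158.1841 L/kg VS


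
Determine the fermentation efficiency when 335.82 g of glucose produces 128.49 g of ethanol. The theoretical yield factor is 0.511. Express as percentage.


Fermentation efficiency = (actual / (0.511 * glucose)) * 100
= (128.49 / (0.511 * 335.82)) * 100
= 74.8759%

74.8759%


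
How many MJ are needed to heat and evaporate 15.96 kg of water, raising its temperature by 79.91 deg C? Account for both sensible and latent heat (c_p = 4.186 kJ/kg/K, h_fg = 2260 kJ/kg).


E = m_water * (4.186 * dT + 2260) / 1000
= 15.96 * (4.186 * 79.91 + 2260) / 1000
= 41.4083 MJ

41.4083 MJ


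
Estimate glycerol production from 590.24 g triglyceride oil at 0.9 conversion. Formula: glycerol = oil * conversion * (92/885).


glycerol = oil * conv * (92/885)
= 590.24 * 0.9 * 92 / 885
= 55.2225 g

55.2225 g


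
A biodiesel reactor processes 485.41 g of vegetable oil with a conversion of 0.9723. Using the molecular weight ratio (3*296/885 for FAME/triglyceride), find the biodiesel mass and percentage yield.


m_FAME = oil * conv * (3 * 296 / 885) = oil * conv * (888/885)
= 485.41 * 0.9723 * 888 / 885
= 473.5640 g
Y = m_FAME / oil * 100 = conv * (888/885) * 100
= 0.9723 * 888 / 885 * 100
= 97.56%

473.5640 g FAME; Y = 97.56%


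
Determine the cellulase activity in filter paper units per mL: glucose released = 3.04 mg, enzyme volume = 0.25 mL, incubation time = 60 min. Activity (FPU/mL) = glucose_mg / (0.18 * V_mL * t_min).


Activity = glucose_mg / (0.18 mg/umol * V_mL * t_min)
= 3.04 / (0.18 * 0.25 * 60)
= 1.1259 FPU/mL

1.1259 FPU/mL


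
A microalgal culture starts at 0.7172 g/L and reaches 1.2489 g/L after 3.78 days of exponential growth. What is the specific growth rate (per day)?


mu = ln(X2/X1) / dt
= ln(1.2489/0.7172) / 3.78
= 0.1467 per day

0.1467 per day


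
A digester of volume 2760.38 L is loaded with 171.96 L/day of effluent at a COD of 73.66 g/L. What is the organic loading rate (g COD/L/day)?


OLR = Q * S / V
= 171.96 * 73.66 / 2760.38
= 4.5887 g/L/day

4.5887 g/L/day


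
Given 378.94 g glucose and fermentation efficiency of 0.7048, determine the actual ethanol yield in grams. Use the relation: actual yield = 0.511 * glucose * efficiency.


Actual ethanol: m = 0.511 * 378.94 * 0.7048
m = 136.4763 g

136.4763 g


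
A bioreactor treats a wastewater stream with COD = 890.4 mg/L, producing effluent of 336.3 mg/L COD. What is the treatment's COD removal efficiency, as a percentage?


eta = (COD_in - COD_out) / COD_in * 100
= (890.4 - 336.3) / 890.4 * 100
= 62.2305%

62.2305%


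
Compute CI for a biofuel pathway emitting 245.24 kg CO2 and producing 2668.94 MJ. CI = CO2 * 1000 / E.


CI = CO2 * 1000 / E
= 245.24 * 1000 / 2668.94
= 91.8867 g CO2/MJ

91.8867 g CO2/MJ


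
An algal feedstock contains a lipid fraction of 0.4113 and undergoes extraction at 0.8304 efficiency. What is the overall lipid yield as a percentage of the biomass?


Y = lipid_content * extraction_eff * 100
= 0.4113 * 0.8304 * 100
= 34.1544%

34.1544%


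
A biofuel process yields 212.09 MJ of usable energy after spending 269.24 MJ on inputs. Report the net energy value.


NEV = E_out - E_in
= 212.09 - 269.24
= -57.1500 MJ

-57.1500 MJ


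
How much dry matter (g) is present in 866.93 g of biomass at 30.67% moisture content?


Wd = Ww * (1 - MC/100)
= 866.93 * (1 - 30.67/100)
= 601.0426 g

601.0426 g


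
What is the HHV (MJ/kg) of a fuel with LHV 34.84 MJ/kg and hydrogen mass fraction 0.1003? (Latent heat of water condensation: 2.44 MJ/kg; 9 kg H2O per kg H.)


HHV = LHV + H_frac * 9 * 2.44
= 34.84 + 0.1003 * 9 * 2.44
= 37.0426 MJ/kg

37.0426 MJ/kg


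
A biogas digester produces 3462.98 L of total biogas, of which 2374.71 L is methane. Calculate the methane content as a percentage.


CH4% = V_CH4 / V_total * 100
= 2374.71 / 3462.98 * 100
= 68.5742%

68.5742%


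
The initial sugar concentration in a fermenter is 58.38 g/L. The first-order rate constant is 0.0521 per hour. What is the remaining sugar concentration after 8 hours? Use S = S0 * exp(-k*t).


S = S0 * exp(-k * t)
S = 58.38 * exp(-0.0521 * 8)
S = 38.4813 g/L

38.4813 g/L


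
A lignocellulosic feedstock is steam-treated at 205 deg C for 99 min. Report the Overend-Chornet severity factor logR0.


logR0 = log10(t * exp((T - 100) / 14.75))
= log10(99 * exp((205 - 100) / 14.75))
= 5.0872

5.0872


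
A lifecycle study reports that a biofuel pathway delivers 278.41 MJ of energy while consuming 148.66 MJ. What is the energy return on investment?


EROI = E_out / E_in
= 278.41 / 148.66
= 1.8728

1.8728


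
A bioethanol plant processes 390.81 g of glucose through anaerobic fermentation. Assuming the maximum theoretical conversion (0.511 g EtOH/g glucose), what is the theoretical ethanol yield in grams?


Theoretical ethanol yield: m_EtOH = 0.511 * m_glucose
m_EtOH = 0.511 * 390.81 = 199.7039 g

199.7039 g


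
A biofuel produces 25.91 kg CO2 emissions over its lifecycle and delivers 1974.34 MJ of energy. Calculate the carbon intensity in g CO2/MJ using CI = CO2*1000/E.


CI = CO2 * 1000 / E
= 25.91 * 1000 / 1974.34
= 13.1234 g CO2/MJ

13.1234 g CO2/MJ


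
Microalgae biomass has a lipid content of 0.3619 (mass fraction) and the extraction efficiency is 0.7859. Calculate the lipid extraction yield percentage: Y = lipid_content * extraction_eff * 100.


Y = lipid_content * extraction_eff * 100
= 0.3619 * 0.7859 * 100
= 28.4417%

28.4417%


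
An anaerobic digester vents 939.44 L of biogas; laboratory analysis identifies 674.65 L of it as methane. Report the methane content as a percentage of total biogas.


CH4% = V_CH4 / V_total * 100
= 674.65 / 939.44 * 100
= 71.8141%

71.8141%


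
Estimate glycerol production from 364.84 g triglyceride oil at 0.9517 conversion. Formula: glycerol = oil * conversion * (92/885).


glycerol = oil * conv * (92/885)
= 364.84 * 0.9517 * 92 / 885
= 36.0950 g

36.0950 g


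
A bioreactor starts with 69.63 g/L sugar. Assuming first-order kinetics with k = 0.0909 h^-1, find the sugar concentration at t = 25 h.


S = S0 * exp(-k * t)
S = 69.63 * exp(-0.0909 * 25)
S = 7.1757 g/L

7.1757 g/L


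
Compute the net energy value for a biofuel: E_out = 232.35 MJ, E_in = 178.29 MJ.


NEV = E_out - E_in
= 232.35 - 178.29
= 54.0600 MJ

54.0600 MJ


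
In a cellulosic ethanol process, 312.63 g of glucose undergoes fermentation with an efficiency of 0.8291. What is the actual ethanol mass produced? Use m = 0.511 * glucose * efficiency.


Actual ethanol: m = 0.511 * 312.63 * 0.8291
m = 132.4520 g

132.4520 g


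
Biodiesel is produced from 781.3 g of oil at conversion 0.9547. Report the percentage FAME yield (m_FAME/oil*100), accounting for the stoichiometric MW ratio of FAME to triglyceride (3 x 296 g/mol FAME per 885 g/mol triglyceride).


m_FAME = oil * conv * (3 * 296 / 885) = oil * conv * (888/885)
= 781.3 * 0.9547 * 888 / 885
= 748.4356 g
Y = m_FAME / oil * 100 = conv * (888/885) * 100
= 0.9547 * 888 / 885 * 100
= 95.79%

95.79%


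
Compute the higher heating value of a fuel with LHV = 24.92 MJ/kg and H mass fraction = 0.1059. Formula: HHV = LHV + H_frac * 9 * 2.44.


HHV = LHV + H_frac * 9 * 2.44
= 24.92 + 0.1059 * 9 * 2.44
= 27.2456 MJ/kg

27.2456 MJ/kg


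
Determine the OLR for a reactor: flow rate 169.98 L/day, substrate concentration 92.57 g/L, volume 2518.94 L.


OLR = Q * S / V
= 169.98 * 92.57 / 2518.94
= 6.2467 g/L/day

6.2467 g/L/day


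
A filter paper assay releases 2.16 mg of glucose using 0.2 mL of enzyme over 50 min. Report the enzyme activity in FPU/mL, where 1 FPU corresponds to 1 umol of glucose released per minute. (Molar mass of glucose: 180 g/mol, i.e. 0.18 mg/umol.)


Activity = glucose_mg / (0.18 mg/umol * V_mL * t_min)
= 2.16 / (0.18 * 0.2 * 50)
= 1.2000 FPU/mL

1.2000 FPU/mL


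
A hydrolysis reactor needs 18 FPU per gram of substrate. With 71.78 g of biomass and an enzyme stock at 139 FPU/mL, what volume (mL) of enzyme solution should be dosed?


V = dosage * m_sub / activity
V = 18 * 71.78 / 139
V = 9.2953 mL

9.2953 mL


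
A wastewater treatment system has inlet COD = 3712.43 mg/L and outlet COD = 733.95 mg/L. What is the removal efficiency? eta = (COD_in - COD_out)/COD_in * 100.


eta = (COD_in - COD_out) / COD_in * 100
= (3712.43 - 733.95) / 3712.43 * 100
= 80.2299%

80.2299%


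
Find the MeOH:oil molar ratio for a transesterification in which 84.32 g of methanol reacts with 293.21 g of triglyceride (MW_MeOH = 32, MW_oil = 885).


Molar ratio = n_MeOH / n_oil = (MeOH/32) / (oil/885) = (MeOH * 885) / (32 * oil)
= (84.32 * 885) / (32 * 293.21)
= 7.9533

7.9533


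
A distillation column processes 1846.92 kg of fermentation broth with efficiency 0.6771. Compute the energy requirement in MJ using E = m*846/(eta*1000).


E = m * 846 / (eta * 1000)
= 1846.92 * 846 / (0.6771 * 1000)
= 2307.6271 MJ

2307.6271 MJ


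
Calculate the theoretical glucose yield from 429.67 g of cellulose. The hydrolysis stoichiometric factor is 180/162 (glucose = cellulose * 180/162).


glucose = cellulose * 180/162
= 429.67 * 180/162
= 477.4111 g

477.4111 g


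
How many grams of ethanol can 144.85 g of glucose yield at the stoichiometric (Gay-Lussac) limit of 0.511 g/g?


Theoretical ethanol yield: m_EtOH = 0.511 * m_glucose
m_EtOH = 0.511 * 144.85 = 74.0183 g

74.0183 g


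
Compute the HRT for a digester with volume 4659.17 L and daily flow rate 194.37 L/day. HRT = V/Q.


HRT = V / Q
= 4659.17 / 194.37
= 23.9706 days

23.9706 days


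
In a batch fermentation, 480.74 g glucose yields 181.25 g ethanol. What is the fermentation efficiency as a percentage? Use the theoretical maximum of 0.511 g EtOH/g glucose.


Fermentation efficiency = (actual / (0.511 * glucose)) * 100
= (181.25 / (0.511 * 480.74)) * 100
= 73.7814%

73.7814%


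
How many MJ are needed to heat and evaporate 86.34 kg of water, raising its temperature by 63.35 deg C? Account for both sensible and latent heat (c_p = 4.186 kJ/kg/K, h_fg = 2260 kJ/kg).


E = m_water * (4.186 * dT + 2260) / 1000
= 86.34 * (4.186 * 63.35 + 2260) / 1000
= 218.0243 MJ

218.0243 MJ


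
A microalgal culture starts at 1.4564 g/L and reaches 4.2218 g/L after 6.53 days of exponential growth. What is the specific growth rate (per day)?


mu = ln(X2/X1) / dt
= ln(4.2218/1.4564) / 6.53
= 0.1630 per day

0.1630 per day


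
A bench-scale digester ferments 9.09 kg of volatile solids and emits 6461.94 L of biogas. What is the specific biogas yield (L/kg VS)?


Y = V / VS
= 6461.94 / 9.09
= 710.8845 L/kg VS

710.8845 L/kg VS


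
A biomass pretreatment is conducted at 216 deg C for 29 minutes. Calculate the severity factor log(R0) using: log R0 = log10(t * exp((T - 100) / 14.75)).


logR0 = log10(t * exp((T - 100) / 14.75))
= log10(29 * exp((216 - 100) / 14.75))
= 4.8779

4.8779


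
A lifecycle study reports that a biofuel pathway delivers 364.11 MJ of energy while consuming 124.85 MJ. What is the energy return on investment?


EROI = E_out / E_in
= 364.11 / 124.85
= 2.9164

2.9164


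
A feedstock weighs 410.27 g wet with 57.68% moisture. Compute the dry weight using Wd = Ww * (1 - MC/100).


Wd = Ww * (1 - MC/100)
= 410.27 * (1 - 57.68/100)
= 173.6263 g

173.6263 g


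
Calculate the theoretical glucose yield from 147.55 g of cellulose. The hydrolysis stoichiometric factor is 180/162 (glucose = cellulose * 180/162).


glucose = cellulose * 180/162
= 147.55 * 180/162
= 163.9444 g

163.9444 g


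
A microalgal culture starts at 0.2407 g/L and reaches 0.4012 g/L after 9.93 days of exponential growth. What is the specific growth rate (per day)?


mu = ln(X2/X1) / dt
= ln(0.4012/0.2407) / 9.93
= 0.0515 per day

0.0515 per day


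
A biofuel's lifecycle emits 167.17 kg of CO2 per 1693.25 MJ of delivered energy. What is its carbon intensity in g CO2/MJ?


CI = CO2 * 1000 / E
= 167.17 * 1000 / 1693.25
= 98.7273 g CO2/MJ

98.7273 g CO2/MJ


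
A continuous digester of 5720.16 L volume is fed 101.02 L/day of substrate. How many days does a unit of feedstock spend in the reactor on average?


HRT = V / Q
= 5720.16 / 101.02
= 56.6240 days

56.6240 days


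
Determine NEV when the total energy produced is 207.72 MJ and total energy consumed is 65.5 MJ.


NEV = E_out - E_in
= 207.72 - 65.5
= 142.2200 MJ

142.2200 MJ


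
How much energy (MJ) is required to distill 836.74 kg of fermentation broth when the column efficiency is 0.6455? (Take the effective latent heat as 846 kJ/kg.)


E = m * 846 / (eta * 1000)
= 836.74 * 846 / (0.6455 * 1000)
= 1096.6414 MJ

1096.6414 MJ


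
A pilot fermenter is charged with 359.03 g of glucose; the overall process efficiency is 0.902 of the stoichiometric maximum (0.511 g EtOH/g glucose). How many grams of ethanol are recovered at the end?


Actual ethanol: m = 0.511 * 359.03 * 0.902
m = 165.4848 g

165.4848 g


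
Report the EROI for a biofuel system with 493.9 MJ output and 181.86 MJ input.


EROI = E_out / E_in
= 493.9 / 181.86
= 2.7158

2.7158


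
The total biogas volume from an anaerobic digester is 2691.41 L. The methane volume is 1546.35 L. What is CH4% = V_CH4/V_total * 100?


CH4% = V_CH4 / V_total * 100
= 1546.35 / 2691.41 * 100
= 57.4550%

57.4550%


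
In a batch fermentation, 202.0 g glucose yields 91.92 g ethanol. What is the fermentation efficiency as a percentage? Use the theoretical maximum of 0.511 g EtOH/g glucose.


Fermentation efficiency = (actual / (0.511 * glucose)) * 100
= (91.92 / (0.511 * 202.0)) * 100
= 89.0508%

89.0508%


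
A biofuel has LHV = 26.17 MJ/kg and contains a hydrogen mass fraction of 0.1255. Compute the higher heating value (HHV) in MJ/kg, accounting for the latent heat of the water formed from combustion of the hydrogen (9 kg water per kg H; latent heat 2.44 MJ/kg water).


HHV = LHV + H_frac * 9 * 2.44
= 26.17 + 0.1255 * 9 * 2.44
= 28.9260 MJ/kg

28.9260 MJ/kg


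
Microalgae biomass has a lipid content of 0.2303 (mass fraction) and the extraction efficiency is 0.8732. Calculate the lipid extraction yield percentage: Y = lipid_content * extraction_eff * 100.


Y = lipid_content * extraction_eff * 100
= 0.2303 * 0.8732 * 100
= 20.1098%

20.1098%


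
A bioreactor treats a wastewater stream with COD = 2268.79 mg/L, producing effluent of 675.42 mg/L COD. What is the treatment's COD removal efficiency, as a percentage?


eta = (COD_in - COD_out) / COD_in * 100
= (2268.79 - 675.42) / 2268.79 * 100
= 70.2299%

70.2299%


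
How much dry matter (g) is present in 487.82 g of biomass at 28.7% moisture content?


Wd = Ww * (1 - MC/100)
= 487.82 * (1 - 28.7/100)
= 347.8157 g

347.8157 g


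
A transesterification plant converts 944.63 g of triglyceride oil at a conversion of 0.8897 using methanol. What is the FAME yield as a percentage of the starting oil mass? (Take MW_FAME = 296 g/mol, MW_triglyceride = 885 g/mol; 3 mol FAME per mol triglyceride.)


m_FAME = oil * conv * (3 * 296 / 885) = oil * conv * (888/885)
= 944.63 * 0.8897 * 888 / 885
= 843.2863 g
Y = m_FAME / oil * 100 = conv * (888/885) * 100
= 0.8897 * 888 / 885 * 100
= 89.27%

89.27%


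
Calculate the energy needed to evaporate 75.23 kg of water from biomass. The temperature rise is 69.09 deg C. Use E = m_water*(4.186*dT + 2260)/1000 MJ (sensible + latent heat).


E = m_water * (4.186 * dT + 2260) / 1000
= 75.23 * (4.186 * 69.09 + 2260) / 1000
= 191.7771 MJ

191.7771 MJ


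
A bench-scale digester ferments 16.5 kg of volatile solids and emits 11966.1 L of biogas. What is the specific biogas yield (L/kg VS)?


Y = V / VS
= 11966.1 / 16.5
= 725.2182 L/kg VS

725.2182 L/kg VS


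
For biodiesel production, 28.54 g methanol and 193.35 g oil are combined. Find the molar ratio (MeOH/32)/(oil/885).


Molar ratio = n_MeOH / n_oil = (MeOH/32) / (oil/885) = (MeOH * 885) / (32 * oil)
= (28.54 * 885) / (32 * 193.35)
= 4.0823

4.0823


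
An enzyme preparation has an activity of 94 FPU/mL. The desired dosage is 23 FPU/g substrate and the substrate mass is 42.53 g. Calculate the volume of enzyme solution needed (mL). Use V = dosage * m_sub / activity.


V = dosage * m_sub / activity
V = 23 * 42.53 / 94
V = 10.4063 mL

10.4063 mL


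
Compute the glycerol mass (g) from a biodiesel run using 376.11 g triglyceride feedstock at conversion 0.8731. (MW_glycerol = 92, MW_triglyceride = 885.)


glycerol = oil * conv * (92/885)
= 376.11 * 0.8731 * 92 / 885
= 34.1368 g

34.1368 g


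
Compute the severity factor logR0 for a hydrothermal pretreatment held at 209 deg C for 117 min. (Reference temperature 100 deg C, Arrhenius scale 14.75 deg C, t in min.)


logR0 = log10(t * exp((T - 100) / 14.75))
= log10(117 * exp((209 - 100) / 14.75))
= 5.2775

5.2775


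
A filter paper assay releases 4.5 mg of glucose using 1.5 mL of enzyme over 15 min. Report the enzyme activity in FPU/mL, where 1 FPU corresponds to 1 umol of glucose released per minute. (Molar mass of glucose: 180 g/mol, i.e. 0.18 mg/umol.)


Activity = glucose_mg / (0.18 mg/umol * V_mL * t_min)
= 4.5 / (0.18 * 1.5 * 15)
= 1.1111 FPU/mL

1.1111 FPU/mL


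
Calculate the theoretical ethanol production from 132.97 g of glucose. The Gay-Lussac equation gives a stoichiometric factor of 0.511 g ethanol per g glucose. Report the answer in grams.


Theoretical ethanol yield: m_EtOH = 0.511 * m_glucose
m_EtOH = 0.511 * 132.97 = 67.9477 g

67.9477 g


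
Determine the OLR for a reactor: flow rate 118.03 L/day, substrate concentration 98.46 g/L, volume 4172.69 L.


OLR = Q * S / V
= 118.03 * 98.46 / 4172.69
= 2.7851 g/L/day

2.7851 g/L/day


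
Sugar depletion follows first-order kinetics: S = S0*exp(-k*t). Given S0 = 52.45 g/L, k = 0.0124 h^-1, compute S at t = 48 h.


S = S0 * exp(-k * t)
S = 52.45 * exp(-0.0124 * 48)
S = 28.9237 g/L

28.9237 g/L


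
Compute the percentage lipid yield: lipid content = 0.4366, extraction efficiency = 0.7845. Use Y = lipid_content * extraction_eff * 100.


Y = lipid_content * extraction_eff * 100
= 0.4366 * 0.7845 * 100
= 34.2513%

34.2513%


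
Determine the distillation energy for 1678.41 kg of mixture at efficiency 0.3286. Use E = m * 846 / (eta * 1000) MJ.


E = m * 846 / (eta * 1000)
= 1678.41 * 846 / (0.3286 * 1000)
= 4321.1651 MJ

4321.1651 MJ


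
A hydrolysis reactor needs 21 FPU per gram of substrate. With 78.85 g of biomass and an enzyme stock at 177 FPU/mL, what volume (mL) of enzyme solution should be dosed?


V = dosage * m_sub / activity
V = 21 * 78.85 / 177
V = 9.3551 mL

9.3551 mL


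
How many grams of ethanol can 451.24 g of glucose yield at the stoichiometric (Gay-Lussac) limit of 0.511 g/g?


Theoretical ethanol yield: m_EtOH = 0.511 * m_glucose
m_EtOH = 0.511 * 451.24 = 230.5836 g

230.5836 g


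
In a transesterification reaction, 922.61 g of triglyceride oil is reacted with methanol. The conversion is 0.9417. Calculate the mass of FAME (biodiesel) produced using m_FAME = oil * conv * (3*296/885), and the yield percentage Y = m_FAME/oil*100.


m_FAME = oil * conv * (3 * 296 / 885) = oil * conv * (888/885)
= 922.61 * 0.9417 * 888 / 885
= 871.7670 g
Y = m_FAME / oil * 100 = conv * (888/885) * 100
= 0.9417 * 888 / 885 * 100
= 94.49%

871.7670 g FAME; Y = 94.49%


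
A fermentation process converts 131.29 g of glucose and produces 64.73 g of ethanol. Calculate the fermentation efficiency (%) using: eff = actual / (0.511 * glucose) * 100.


Fermentation efficiency = (actual / (0.511 * glucose)) * 100
= (64.73 / (0.511 * 131.29)) * 100
= 96.4835%

96.4835%


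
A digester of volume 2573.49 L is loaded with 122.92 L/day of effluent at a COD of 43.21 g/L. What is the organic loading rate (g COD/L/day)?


OLR = Q * S / V
= 122.92 * 43.21 / 2573.49
= 2.0639 g/L/day

2.0639 g/L/day


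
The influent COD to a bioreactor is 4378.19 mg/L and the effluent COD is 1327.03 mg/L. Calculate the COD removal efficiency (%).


eta = (COD_in - COD_out) / COD_in * 100
= (4378.19 - 1327.03) / 4378.19 * 100
= 69.6900%

69.6900%


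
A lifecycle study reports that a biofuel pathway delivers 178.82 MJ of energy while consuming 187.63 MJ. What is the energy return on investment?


EROI = E_out / E_in
= 178.82 / 187.63
= 0.9530

0.9530


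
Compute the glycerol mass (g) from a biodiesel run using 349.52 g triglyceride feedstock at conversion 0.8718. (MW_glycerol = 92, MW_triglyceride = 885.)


glycerol = oil * conv * (92/885)
= 349.52 * 0.8718 * 92 / 885
= 31.6762 g

31.6762 g


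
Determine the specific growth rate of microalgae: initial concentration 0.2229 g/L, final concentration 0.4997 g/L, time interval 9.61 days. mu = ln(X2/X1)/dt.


mu = ln(X2/X1) / dt
= ln(0.4997/0.2229) / 9.61
= 0.0840 per day

0.0840 per day


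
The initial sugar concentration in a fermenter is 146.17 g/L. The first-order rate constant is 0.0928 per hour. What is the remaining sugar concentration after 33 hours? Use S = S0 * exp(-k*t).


S = S0 * exp(-k * t)
S = 146.17 * exp(-0.0928 * 33)
S = 6.8371 g/L

6.8371 g/L


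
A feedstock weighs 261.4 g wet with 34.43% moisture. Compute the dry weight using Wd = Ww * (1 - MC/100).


Wd = Ww * (1 - MC/100)
= 261.4 * (1 - 34.43/100)
= 171.4000 g

171.4000 g


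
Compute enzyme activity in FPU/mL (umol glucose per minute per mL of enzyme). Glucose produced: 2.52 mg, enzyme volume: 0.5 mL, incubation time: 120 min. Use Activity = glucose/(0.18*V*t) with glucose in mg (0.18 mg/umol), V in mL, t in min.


Activity = glucose_mg / (0.18 mg/umol * V_mL * t_min)
= 2.52 / (0.18 * 0.5 * 120)
= 0.2333 FPU/mL

0.2333 FPU/mL


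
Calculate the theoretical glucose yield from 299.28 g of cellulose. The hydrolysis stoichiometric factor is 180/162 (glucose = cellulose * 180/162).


glucose = cellulose * 180/162
= 299.28 * 180/162
= 332.5333 g

332.5333 g


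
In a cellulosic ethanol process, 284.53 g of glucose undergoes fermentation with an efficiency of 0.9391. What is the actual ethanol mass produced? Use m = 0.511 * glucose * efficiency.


Actual ethanol: m = 0.511 * 284.53 * 0.9391
m = 136.5403 g

136.5403 g


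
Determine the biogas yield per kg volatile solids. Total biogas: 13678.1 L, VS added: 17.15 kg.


Y = V / VS
= 13678.1 / 17.15
= 797.5569 L/kg VS

797.5569 L/kg VS


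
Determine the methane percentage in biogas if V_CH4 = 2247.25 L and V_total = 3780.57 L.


CH4% = V_CH4 / V_total * 100
= 2247.25 / 3780.57 * 100
= 59.4421%

59.4421%


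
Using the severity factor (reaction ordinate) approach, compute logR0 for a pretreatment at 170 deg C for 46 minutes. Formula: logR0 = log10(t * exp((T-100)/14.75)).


logR0 = log10(t * exp((T - 100) / 14.75))
= log10(46 * exp((170 - 100) / 14.75))
= 3.7238

3.7238


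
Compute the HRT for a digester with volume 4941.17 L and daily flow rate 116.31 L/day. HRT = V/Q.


HRT = V / Q
= 4941.17 / 116.31
= 42.4828 days

42.4828 days


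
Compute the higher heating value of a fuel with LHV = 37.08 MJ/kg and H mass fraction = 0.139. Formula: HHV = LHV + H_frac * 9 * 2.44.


HHV = LHV + H_frac * 9 * 2.44
= 37.08 + 0.139 * 9 * 2.44
= 40.1324 MJ/kg

40.1324 MJ/kg


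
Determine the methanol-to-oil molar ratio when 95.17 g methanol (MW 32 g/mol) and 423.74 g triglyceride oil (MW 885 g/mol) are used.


Molar ratio = n_MeOH / n_oil = (MeOH/32) / (oil/885) = (MeOH * 885) / (32 * oil)
= (95.17 * 885) / (32 * 423.74)
= 6.2115

6.2115


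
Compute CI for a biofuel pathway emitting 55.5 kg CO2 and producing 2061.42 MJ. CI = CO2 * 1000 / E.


CI = CO2 * 1000 / E
= 55.5 * 1000 / 2061.42
= 26.9232 g CO2/MJ

26.9232 g CO2/MJ


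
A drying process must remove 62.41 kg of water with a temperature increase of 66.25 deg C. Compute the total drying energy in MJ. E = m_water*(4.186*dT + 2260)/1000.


E = m_water * (4.186 * dT + 2260) / 1000
= 62.41 * (4.186 * 66.25 + 2260) / 1000
= 158.3543 MJ

158.3543 MJ


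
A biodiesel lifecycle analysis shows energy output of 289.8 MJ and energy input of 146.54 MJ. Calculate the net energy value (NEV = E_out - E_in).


NEV = E_out - E_in
= 289.8 - 146.54
= 143.2600 MJ

143.2600 MJ


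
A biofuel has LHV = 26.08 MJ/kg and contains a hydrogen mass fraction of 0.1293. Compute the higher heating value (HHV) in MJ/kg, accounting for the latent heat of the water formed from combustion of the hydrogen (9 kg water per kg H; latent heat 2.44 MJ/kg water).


HHV = LHV + H_frac * 9 * 2.44
= 26.08 + 0.1293 * 9 * 2.44
= 28.9194 MJ/kg

28.9194 MJ/kg


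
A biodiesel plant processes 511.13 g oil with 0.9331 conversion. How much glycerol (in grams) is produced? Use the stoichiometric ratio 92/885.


glycerol = oil * conv * (92/885)
= 511.13 * 0.9331 * 92 / 885
= 49.5797 g

49.5797 g


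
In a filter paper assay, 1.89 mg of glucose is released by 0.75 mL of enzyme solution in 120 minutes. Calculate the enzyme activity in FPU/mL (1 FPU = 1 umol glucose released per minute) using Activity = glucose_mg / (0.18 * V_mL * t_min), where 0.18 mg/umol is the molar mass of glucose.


Activity = glucose_mg / (0.18 mg/umol * V_mL * t_min)
= 1.89 / (0.18 * 0.75 * 120)
= 0.1167 FPU/mL

0.1167 FPU/mL


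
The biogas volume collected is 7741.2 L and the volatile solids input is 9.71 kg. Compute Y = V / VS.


Y = V / VS
= 7741.2 / 9.71
= 797.2400 L/kg VS

797.2400 L/kg VS


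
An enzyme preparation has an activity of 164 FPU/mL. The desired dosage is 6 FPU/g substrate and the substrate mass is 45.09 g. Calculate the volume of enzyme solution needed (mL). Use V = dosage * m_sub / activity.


V = dosage * m_sub / activity
V = 6 * 45.09 / 164
V = 1.6496 mL

1.6496 mL


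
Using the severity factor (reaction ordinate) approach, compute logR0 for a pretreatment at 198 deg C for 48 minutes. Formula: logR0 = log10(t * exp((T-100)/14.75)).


logR0 = log10(t * exp((T - 100) / 14.75))
= log10(48 * exp((198 - 100) / 14.75))
= 4.5667

4.5667


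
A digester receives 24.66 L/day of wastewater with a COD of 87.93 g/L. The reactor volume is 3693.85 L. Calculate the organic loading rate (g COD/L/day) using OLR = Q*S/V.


OLR = Q * S / V
= 24.66 * 87.93 / 3693.85
= 0.5870 g/L/day

0.5870 g/L/day


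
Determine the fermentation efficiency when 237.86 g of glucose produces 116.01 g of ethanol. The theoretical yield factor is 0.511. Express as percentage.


Fermentation efficiency = (actual / (0.511 * glucose)) * 100
= (116.01 / (0.511 * 237.86)) * 100
= 95.4450%

95.4450%


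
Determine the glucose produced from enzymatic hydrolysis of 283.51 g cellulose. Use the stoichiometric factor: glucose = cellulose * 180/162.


glucose = cellulose * 180/162
= 283.51 * 180/162
= 315.0111 g

315.0111 g


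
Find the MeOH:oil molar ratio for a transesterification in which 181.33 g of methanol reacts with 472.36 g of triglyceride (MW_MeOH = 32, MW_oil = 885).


Molar ratio = n_MeOH / n_oil = (MeOH/32) / (oil/885) = (MeOH * 885) / (32 * oil)
= (181.33 * 885) / (32 * 472.36)
= 10.6167

10.6167


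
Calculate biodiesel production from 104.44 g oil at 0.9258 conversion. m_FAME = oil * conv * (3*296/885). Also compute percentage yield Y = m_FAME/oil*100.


m_FAME = oil * conv * (3 * 296 / 885) = oil * conv * (888/885)
= 104.44 * 0.9258 * 888 / 885
= 97.0183 g
Y = m_FAME / oil * 100 = conv * (888/885) * 100
= 0.9258 * 888 / 885 * 100
= 92.89%

97.0183 g FAME; Y = 92.89%


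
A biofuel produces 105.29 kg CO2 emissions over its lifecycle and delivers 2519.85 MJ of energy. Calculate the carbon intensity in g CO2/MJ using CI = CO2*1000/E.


CI = CO2 * 1000 / E
= 105.29 * 1000 / 2519.85
= 41.7842 g CO2/MJ

41.7842 g CO2/MJ


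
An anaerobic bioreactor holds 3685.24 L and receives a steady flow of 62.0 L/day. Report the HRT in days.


HRT = V / Q
= 3685.24 / 62.0
= 59.4394 days

59.4394 days


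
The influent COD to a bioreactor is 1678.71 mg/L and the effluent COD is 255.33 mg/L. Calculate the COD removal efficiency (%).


eta = (COD_in - COD_out) / COD_in * 100
= (1678.71 - 255.33) / 1678.71 * 100
= 84.7901%

84.7901%


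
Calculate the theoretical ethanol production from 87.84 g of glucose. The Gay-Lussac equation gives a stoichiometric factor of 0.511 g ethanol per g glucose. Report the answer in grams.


Theoretical ethanol yield: m_EtOH = 0.511 * m_glucose
m_EtOH = 0.511 * 87.84 = 44.8862 g

44.8862 g


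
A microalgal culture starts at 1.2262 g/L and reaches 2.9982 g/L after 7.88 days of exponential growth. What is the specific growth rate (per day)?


mu = ln(X2/X1) / dt
= ln(2.9982/1.2262) / 7.88
= 0.1135 per day

0.1135 per day


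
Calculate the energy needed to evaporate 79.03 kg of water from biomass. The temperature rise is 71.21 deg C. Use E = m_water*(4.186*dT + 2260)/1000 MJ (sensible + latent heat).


E = m_water * (4.186 * dT + 2260) / 1000
= 79.03 * (4.186 * 71.21 + 2260) / 1000
= 202.1655 MJ

202.1655 MJ


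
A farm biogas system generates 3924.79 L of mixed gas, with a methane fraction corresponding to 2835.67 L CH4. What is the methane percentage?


CH4% = V_CH4 / V_total * 100
= 2835.67 / 3924.79 * 100
= 72.2502%

72.2502%


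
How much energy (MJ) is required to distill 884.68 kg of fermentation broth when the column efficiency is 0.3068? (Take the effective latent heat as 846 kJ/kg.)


E = m * 846 / (eta * 1000)
= 884.68 * 846 / (0.3068 * 1000)
= 2439.5022 MJ

2439.5022 MJ


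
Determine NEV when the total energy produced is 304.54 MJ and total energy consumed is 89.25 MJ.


NEV = E_out - E_in
= 304.54 - 89.25
= 215.2900 MJ

215.2900 MJ


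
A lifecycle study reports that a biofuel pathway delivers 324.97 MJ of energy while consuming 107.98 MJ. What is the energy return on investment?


EROI = E_out / E_in
= 324.97 / 107.98
= 3.0095

3.0095


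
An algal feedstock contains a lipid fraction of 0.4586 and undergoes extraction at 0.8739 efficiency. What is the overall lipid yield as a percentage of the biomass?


Y = lipid_content * extraction_eff * 100
= 0.4586 * 0.8739 * 100
= 40.0771%

40.0771%


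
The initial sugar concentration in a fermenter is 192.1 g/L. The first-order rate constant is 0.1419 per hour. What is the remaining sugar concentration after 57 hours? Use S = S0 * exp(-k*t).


S = S0 * exp(-k * t)
S = 192.1 * exp(-0.1419 * 57)
S = 0.0590 g/L

0.0590 g/L


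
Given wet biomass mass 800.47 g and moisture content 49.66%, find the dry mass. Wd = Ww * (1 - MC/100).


Wd = Ww * (1 - MC/100)
= 800.47 * (1 - 49.66/100)
= 402.9566 g

402.9566 g
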